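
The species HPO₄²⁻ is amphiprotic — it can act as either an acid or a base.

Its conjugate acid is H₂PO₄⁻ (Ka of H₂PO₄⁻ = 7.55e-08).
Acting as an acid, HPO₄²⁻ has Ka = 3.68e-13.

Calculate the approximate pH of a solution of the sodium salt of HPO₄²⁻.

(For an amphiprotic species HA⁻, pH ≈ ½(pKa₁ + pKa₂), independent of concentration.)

pKa₁ = -log(7.55e-08) = 7.12; pKa₂ = -log(3.68e-13) = 12.43. For an amphiprotic species, pH ≈ ½(pKa₁ + pKa₂) = ½(7.12 + 12.43) = 9.78.

pH = 9.78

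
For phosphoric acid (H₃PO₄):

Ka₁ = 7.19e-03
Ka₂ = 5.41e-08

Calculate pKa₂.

pKa₂ = -log(Ka₂) = -log(5.41e-08) = 7.27.

pK_{a2} = 7.27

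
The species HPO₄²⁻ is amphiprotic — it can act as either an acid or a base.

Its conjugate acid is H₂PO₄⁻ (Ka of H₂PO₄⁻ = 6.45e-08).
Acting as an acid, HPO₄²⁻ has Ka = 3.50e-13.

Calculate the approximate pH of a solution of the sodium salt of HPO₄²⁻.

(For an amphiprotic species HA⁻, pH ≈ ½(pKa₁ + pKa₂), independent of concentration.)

pKa₁ = -log(6.45e-08) = 7.19; pKa₂ = -log(3.50e-13) = 12.46. For an amphiprotic species, pH ≈ ½(pKa₁ + pKa₂) = ½(7.19 + 12.46) = 9.82.

pH = 9.82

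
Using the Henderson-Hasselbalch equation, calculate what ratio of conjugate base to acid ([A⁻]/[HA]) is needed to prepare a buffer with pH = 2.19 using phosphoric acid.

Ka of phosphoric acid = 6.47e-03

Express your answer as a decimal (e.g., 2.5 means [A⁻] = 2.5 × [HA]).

pKa = -log(6.47e-03) = 2.1891. pH = pKa + log([A⁻]/[HA]), so log([A⁻]/[HA]) = pH − pKa = 2.19 − 2.1891 = 0.0009. [A⁻]/[HA] = 10^(0.0009) = 1.00

[A⁻]/[HA] = 1.00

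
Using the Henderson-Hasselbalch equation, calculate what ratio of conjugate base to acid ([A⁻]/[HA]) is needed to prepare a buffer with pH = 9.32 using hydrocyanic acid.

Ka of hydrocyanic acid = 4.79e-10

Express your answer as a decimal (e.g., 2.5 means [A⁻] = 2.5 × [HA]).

pKa = -log(4.79e-10) = 9.3197. pH = pKa + log([A⁻]/[HA]), so log([A⁻]/[HA]) = pH − pKa = 9.32 − 9.3197 = 0.0003. [A⁻]/[HA] = 10^(0.0003) = 1.00

[A⁻]/[HA] = 1.00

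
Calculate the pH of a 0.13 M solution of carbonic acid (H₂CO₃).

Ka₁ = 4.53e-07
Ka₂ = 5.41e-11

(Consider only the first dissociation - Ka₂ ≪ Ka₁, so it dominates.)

First dissociation dominates. From Ka₁ = [H⁺][HA⁻]/[H₂A], x² + Ka₁·x − Ka₁·C = 0 with C = 0.13 M and Ka₁ = 4.53e-07. Solving: [H⁺] = (−Ka₁ + √(Ka₁² + 4·Ka₁·C)) / 2 = 2.4245e-04 M. pH = -log(2.4245e-04) = 3.62.

pH = 3.62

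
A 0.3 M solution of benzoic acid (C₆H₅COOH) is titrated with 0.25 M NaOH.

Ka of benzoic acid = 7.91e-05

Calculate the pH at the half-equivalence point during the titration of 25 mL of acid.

At half-equivalence [HA] = [A⁻], so Henderson-Hasselbalch gives pH = pKa = -log(7.91e-05) = 4.10.

pH = pKa = 4.10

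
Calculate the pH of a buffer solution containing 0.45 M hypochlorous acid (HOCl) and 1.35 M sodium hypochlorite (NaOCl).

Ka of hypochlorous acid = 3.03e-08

pKa = -log(3.03e-08) = 7.52. pH = pKa + log([A⁻]/[HA]) = 7.52 + log(1.35/0.45)

pH = 8.00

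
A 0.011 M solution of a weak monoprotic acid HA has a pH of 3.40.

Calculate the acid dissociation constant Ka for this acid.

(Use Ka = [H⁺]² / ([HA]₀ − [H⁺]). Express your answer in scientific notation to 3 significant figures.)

[H⁺] = 10^(−pH) = 10^(−3.40) = 3.981e-04 M. For HA ⇌ H⁺ + A⁻, Ka = [H⁺][A⁻]/[HA] = [H⁺]² / ([HA]₀ − [H⁺]) = (3.981e-04)² / (0.011 − 3.981e-04) = 1.49e-05.

K_a = 1.49e-05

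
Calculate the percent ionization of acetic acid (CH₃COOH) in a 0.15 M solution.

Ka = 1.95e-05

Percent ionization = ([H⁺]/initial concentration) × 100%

Using Ka equilibrium: x² + Ka×x - Ka×C = 0. Solving: [H⁺] = 1.7005e-03. Percent = (1.7005e-03/0.15) × 100

Percent ionization = 1.13%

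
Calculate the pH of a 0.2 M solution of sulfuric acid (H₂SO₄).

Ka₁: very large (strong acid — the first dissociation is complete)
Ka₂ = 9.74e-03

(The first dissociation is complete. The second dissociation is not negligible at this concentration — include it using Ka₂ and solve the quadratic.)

First dissociation is complete: [H⁺]₀ = [HSO₄⁻]₀ = C = 0.2 M. Second dissociation HSO₄⁻ ⇌ H⁺ + SO₄²⁻: let x = [SO₄²⁻]. Ka₂ = (C + x)·x / (C − x) = 9.74e-03 → x² + (C + Ka₂)·x − Ka₂·C = 0 → x² + 0.20974·x − 1.948e-03 = 0. x = (−0.20974 + √(0.20974² + 4 × 1.948e-03)) / 2 = 8.9092e-03 M. [H⁺] = C + x = 0.2 + 8.9092e-03 = 2.0891e-01 M. pH = -log(2.0891e-01) = 0.68.

pH = 0.68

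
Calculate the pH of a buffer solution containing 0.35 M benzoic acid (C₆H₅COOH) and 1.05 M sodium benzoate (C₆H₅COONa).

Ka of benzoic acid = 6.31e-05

pKa = -log(6.31e-05) = 4.20. pH = pKa + log([A⁻]/[HA]) = 4.20 + log(1.05/0.35)

pH = 4.68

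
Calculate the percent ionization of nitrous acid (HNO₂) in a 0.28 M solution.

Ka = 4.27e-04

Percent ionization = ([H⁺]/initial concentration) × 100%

Using Ka equilibrium: x² + Ka×x - Ka×C = 0. Solving: [H⁺] = 1.0723e-02. Percent = (1.0723e-02/0.28) × 100

Percent ionization = 3.83%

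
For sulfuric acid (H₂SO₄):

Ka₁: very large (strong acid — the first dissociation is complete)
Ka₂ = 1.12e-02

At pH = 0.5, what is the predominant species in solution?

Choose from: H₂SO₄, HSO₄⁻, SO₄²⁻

The first dissociation is complete, so H₂SO₄ itself is never the predominant species in water; pKa₂ = -log(1.12e-02) = 1.95. For a polyprotic acid the predominant species crosses at each pKa: below pKa_n the protonated form dominates, above it the deprotonated form does. At pH = 0.5, the predominant species is HSO₄⁻.

HSO₄⁻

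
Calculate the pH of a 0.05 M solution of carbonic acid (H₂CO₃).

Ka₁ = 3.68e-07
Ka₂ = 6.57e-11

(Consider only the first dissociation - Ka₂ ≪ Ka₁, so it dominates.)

First dissociation dominates. From Ka₁ = [H⁺][HA⁻]/[H₂A], x² + Ka₁·x − Ka₁·C = 0 with C = 0.05 M and Ka₁ = 3.68e-07. Solving: [H⁺] = (−Ka₁ + √(Ka₁² + 4·Ka₁·C)) / 2 = 1.3546e-04 M. pH = -log(1.3546e-04) = 3.87.

pH = 3.87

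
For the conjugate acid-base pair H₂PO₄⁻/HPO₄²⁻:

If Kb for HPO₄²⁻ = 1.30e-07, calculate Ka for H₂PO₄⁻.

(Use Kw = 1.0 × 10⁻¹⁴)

For a conjugate pair Ka × Kb = Kw, so Ka = Kw/Kb = 1.0 × 10⁻¹⁴ / 1.30e-07 = 7.69e-08.

K_a = 7.69e-08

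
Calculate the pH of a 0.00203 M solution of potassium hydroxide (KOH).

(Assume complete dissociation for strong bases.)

[OH⁻] = 0.00203 M for strong base. pOH = -log[OH⁻] = 2.69, pH = 14 - pOH

pH = 11.31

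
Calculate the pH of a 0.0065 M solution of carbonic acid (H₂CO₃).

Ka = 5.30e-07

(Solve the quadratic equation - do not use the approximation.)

x² + Ka×x - Ka×C = 0. Using quadratic formula: [H⁺] = 5.8430e-05

pH = 4.23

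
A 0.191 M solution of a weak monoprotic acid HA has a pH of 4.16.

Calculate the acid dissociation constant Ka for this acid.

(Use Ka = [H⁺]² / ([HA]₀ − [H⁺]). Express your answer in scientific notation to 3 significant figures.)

[H⁺] = 10^(−pH) = 10^(−4.16) = 6.918e-05 M. For HA ⇌ H⁺ + A⁻, Ka = [H⁺][A⁻]/[HA] = [H⁺]² / ([HA]₀ − [H⁺]) = (6.918e-05)² / (0.191 − 6.918e-05) = 2.51e-08.

K_a = 2.51e-08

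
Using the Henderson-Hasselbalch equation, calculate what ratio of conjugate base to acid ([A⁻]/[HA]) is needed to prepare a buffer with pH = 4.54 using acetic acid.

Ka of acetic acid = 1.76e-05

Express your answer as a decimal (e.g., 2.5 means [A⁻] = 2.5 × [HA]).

pKa = -log(1.76e-05) = 4.7545. pH = pKa + log([A⁻]/[HA]), so log([A⁻]/[HA]) = pH − pKa = 4.54 − 4.7545 = -0.2145. [A⁻]/[HA] = 10^(-0.2145) = 0.610

[A⁻]/[HA] = 0.610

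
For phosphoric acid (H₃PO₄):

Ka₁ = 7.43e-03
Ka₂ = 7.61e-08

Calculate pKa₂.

pKa₂ = -log(Ka₂) = -log(7.61e-08) = 7.12.

pK_{a2} = 7.12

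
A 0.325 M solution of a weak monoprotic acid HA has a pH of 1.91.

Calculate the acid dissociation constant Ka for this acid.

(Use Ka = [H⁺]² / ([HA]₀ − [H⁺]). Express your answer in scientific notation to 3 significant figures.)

[H⁺] = 10^(−pH) = 10^(−1.91) = 1.230e-02 M. For HA ⇌ H⁺ + A⁻, Ka = [H⁺][A⁻]/[HA] = [H⁺]² / ([HA]₀ − [H⁺]) = (1.230e-02)² / (0.325 − 1.230e-02) = 4.84e-04.

K_a = 4.84e-04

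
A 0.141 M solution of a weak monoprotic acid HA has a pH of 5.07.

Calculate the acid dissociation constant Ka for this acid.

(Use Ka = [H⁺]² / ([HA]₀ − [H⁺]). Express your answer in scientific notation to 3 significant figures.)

[H⁺] = 10^(−pH) = 10^(−5.07) = 8.511e-06 M. For HA ⇌ H⁺ + A⁻, Ka = [H⁺][A⁻]/[HA] = [H⁺]² / ([HA]₀ − [H⁺]) = (8.511e-06)² / (0.141 − 8.511e-06) = 5.14e-10.

K_a = 5.14e-10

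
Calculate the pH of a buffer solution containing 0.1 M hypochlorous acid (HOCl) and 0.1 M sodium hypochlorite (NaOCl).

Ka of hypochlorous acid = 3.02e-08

pKa = -log(3.02e-08) = 7.52. pH = pKa + log([A⁻]/[HA]) = 7.52 + log(0.1/0.1)

pH = 7.52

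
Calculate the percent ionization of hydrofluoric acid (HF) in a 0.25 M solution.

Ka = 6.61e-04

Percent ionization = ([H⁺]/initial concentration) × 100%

Using Ka equilibrium: x² + Ka×x - Ka×C = 0. Solving: [H⁺] = 1.2529e-02. Percent = (1.2529e-02/0.25) × 100

Percent ionization = 5.01%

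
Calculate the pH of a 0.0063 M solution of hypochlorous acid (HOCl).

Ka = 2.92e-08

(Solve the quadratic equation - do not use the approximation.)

x² + Ka×x - Ka×C = 0. Using quadratic formula: [H⁺] = 1.3549e-05

pH = 4.87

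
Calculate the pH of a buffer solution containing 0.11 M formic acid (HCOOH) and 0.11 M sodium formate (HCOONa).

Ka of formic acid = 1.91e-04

pKa = -log(1.91e-04) = 3.72. pH = pKa + log([A⁻]/[HA]) = 3.72 + log(0.11/0.11)

pH = 3.72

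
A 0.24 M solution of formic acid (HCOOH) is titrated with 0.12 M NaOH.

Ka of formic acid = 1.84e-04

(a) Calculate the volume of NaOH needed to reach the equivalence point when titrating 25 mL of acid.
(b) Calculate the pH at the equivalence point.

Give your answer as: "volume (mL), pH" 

moles acid = 0.24 × 25/1000 = 0.006 mol; V_base = moles/0.12 × 1000 = 50.0 mL. At equivalence only the conjugate base is present: [A⁻] = 0.006/0.075 = 8.0000e-02 M. Kb = Kw/Ka = 5.43e-11; [OH⁻] = √(Kb × [A⁻]) = 2.0851e-06; pOH = 5.68; pH = 14 - pOH = 8.32.

V = 50.0 mL, pH = 8.32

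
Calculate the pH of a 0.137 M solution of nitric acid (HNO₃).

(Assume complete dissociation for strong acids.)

[H⁺] = 0.137 M for strong acid. pH = -log[H⁺] = -log(0.137)

pH = 0.86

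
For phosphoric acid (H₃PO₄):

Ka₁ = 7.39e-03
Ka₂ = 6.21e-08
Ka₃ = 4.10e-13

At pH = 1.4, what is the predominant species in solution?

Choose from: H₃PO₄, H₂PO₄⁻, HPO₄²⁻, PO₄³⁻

pKa₁ = 2.13, pKa₂ = 7.21, pKa₃ = 12.39. For a polyprotic acid the predominant species crosses at each pKa: below pKa_n the protonated form dominates, above it the deprotonated form does. At pH = 1.4, the predominant species is H₃PO₄.

H₃PO₄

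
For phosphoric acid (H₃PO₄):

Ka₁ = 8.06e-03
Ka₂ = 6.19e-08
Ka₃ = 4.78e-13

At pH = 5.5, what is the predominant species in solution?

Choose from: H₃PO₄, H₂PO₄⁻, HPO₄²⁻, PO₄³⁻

pKa₁ = 2.09, pKa₂ = 7.21, pKa₃ = 12.32. For a polyprotic acid the predominant species crosses at each pKa: below pKa_n the protonated form dominates, above it the deprotonated form does. At pH = 5.5, the predominant species is H₂PO₄⁻.

H₂PO₄⁻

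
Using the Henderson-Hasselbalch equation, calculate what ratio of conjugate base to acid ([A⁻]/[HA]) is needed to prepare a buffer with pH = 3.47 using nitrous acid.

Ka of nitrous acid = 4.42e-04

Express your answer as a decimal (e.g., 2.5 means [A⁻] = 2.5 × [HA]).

pKa = -log(4.42e-04) = 3.3546. pH = pKa + log([A⁻]/[HA]), so log([A⁻]/[HA]) = pH − pKa = 3.47 − 3.3546 = 0.1154. [A⁻]/[HA] = 10^(0.1154) = 1.30

[A⁻]/[HA] = 1.30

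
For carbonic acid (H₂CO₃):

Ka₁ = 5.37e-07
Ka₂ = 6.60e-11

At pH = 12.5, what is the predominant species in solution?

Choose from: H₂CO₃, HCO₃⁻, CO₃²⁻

pKa₁ = 6.27, pKa₂ = 10.18. For a polyprotic acid the predominant species crosses at each pKa: below pKa_n the protonated form dominates, above it the deprotonated form does. At pH = 12.5, the predominant species is CO₃²⁻.

CO₃²⁻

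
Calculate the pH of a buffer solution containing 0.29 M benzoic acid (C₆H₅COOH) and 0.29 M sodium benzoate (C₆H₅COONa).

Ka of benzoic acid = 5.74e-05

pKa = -log(5.74e-05) = 4.24. pH = pKa + log([A⁻]/[HA]) = 4.24 + log(0.29/0.29)

pH = 4.24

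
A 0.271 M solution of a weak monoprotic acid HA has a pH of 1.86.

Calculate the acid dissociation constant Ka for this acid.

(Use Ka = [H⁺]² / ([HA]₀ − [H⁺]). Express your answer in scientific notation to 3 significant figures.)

[H⁺] = 10^(−pH) = 10^(−1.86) = 1.380e-02 M. For HA ⇌ H⁺ + A⁻, Ka = [H⁺][A⁻]/[HA] = [H⁺]² / ([HA]₀ − [H⁺]) = (1.380e-02)² / (0.271 − 1.380e-02) = 7.41e-04.

K_a = 7.41e-04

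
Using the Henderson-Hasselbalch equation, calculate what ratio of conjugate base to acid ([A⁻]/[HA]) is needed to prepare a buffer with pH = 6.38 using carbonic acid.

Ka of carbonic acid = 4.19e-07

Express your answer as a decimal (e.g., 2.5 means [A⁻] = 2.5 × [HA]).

pKa = -log(4.19e-07) = 6.3778. pH = pKa + log([A⁻]/[HA]), so log([A⁻]/[HA]) = pH − pKa = 6.38 − 6.3778 = 0.0022. [A⁻]/[HA] = 10^(0.0022) = 1.01

[A⁻]/[HA] = 1.01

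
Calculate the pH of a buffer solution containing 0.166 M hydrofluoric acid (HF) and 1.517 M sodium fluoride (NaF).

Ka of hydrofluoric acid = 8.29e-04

pKa = -log(8.29e-04) = 3.08. pH = pKa + log([A⁻]/[HA]) = 3.08 + log(1.517/0.166)

pH = 4.04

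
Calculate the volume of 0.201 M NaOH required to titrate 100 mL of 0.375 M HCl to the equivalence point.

At equivalence: moles acid = moles base. moles HCl = 0.375 × 100/1000 = 0.0375 mol. V_base = moles / 0.201 × 1000 = 186.6 mL.

V_{base} = 186.6 mL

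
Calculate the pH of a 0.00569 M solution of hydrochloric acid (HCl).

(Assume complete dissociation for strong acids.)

[H⁺] = 0.00569 M for strong acid. pH = -log[H⁺] = -log(0.00569)

pH = 2.24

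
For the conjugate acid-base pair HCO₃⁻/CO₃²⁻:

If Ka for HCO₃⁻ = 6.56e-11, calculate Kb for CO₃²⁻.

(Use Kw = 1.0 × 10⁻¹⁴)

For a conjugate pair Ka × Kb = Kw, so Kb = Kw/Ka = 1.0 × 10⁻¹⁴ / 6.56e-11 = 1.52e-04.

K_b = 1.52e-04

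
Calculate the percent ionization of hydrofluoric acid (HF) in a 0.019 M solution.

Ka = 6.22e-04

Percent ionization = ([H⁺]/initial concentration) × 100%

Using Ka equilibrium: x² + Ka×x - Ka×C = 0. Solving: [H⁺] = 3.1408e-03. Percent = (3.1408e-03/0.019) × 100

Percent ionization = 16.5%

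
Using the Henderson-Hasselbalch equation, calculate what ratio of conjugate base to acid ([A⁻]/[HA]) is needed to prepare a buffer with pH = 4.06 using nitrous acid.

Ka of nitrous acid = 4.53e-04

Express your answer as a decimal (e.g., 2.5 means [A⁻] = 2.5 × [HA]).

pKa = -log(4.53e-04) = 3.3439. pH = pKa + log([A⁻]/[HA]), so log([A⁻]/[HA]) = pH − pKa = 4.06 − 3.3439 = 0.7161. [A⁻]/[HA] = 10^(0.7161) = 5.20

[A⁻]/[HA] = 5.20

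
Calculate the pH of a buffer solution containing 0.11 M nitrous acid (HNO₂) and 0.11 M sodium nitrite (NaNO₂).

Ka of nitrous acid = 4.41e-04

pKa = -log(4.41e-04) = 3.36. pH = pKa + log([A⁻]/[HA]) = 3.36 + log(0.11/0.11)

pH = 3.36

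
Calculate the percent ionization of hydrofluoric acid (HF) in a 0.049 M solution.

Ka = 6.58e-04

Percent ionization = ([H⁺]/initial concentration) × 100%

Using Ka equilibrium: x² + Ka×x - Ka×C = 0. Solving: [H⁺] = 5.3587e-03. Percent = (5.3587e-03/0.049) × 100

Percent ionization = 10.9%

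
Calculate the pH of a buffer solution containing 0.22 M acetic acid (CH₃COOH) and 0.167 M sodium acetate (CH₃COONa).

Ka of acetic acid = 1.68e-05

pKa = -log(1.68e-05) = 4.77. pH = pKa + log([A⁻]/[HA]) = 4.77 + log(0.167/0.22)

pH = 4.65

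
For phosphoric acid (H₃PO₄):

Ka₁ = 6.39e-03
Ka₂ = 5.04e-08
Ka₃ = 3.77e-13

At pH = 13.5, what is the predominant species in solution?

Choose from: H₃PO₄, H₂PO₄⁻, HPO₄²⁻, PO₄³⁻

pKa₁ = 2.19, pKa₂ = 7.30, pKa₃ = 12.42. For a polyprotic acid the predominant species crosses at each pKa: below pKa_n the protonated form dominates, above it the deprotonated form does. At pH = 13.5, the predominant species is PO₄³⁻.

PO₄³⁻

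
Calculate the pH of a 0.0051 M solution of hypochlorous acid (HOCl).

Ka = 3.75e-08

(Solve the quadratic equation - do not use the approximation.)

x² + Ka×x - Ka×C = 0. Using quadratic formula: [H⁺] = 1.3811e-05

pH = 4.86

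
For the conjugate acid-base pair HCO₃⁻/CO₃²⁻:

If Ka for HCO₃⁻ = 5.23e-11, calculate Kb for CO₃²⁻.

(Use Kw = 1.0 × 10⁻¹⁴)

For a conjugate pair Ka × Kb = Kw, so Kb = Kw/Ka = 1.0 × 10⁻¹⁴ / 5.23e-11 = 1.91e-04.

K_b = 1.91e-04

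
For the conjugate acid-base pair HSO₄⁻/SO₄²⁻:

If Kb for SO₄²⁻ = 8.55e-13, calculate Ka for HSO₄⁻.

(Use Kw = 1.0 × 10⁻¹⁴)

For a conjugate pair Ka × Kb = Kw, so Ka = Kw/Kb = 1.0 × 10⁻¹⁴ / 8.55e-13 = 1.17e-02.

K_a = 1.17e-02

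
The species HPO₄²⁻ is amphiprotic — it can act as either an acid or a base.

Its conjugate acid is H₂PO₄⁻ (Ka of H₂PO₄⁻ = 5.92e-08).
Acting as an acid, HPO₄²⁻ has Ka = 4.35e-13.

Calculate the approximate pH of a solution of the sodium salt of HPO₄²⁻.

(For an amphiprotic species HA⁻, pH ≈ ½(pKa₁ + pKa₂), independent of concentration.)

pKa₁ = -log(5.92e-08) = 7.23; pKa₂ = -log(4.35e-13) = 12.36. For an amphiprotic species, pH ≈ ½(pKa₁ + pKa₂) = ½(7.23 + 12.36) = 9.79.

pH = 9.79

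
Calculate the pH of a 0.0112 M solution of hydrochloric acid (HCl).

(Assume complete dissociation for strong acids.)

[H⁺] = 0.0112 M for strong acid. pH = -log[H⁺] = -log(0.0112)

pH = 1.95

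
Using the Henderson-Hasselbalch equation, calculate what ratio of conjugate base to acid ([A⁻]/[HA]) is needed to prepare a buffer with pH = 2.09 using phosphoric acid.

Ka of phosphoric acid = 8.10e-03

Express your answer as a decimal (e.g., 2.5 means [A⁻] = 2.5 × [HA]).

pKa = -log(8.10e-03) = 2.0915. pH = pKa + log([A⁻]/[HA]), so log([A⁻]/[HA]) = pH − pKa = 2.09 − 2.0915 = -0.0015. [A⁻]/[HA] = 10^(-0.0015) = 0.997

[A⁻]/[HA] = 0.997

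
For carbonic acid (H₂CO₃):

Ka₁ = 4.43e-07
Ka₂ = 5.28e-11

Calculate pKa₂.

pKa₂ = -log(Ka₂) = -log(5.28e-11) = 10.28.

pK_{a2} = 10.28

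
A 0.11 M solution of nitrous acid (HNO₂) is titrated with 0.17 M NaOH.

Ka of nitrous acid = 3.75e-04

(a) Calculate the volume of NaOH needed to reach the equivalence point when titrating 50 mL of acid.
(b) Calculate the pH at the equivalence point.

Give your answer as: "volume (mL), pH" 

moles acid = 0.11 × 50/1000 = 0.0055 mol; V_base = moles/0.17 × 1000 = 32.4 mL. At equivalence only the conjugate base is present: [A⁻] = 0.0055/0.082 = 6.6786e-02 M. Kb = Kw/Ka = 2.67e-11; [OH⁻] = √(Kb × [A⁻]) = 1.3345e-06; pOH = 5.87; pH = 14 - pOH = 8.13.

V = 32.4 mL, pH = 8.13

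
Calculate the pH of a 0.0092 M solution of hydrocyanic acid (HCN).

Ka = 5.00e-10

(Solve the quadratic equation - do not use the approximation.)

x² + Ka×x - Ka×C = 0. Using quadratic formula: [H⁺] = 2.1445e-06

pH = 5.67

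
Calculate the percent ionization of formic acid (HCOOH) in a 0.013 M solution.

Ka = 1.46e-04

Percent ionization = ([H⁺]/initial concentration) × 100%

Using Ka equilibrium: x² + Ka×x - Ka×C = 0. Solving: [H⁺] = 1.3066e-03. Percent = (1.3066e-03/0.013) × 100

Percent ionization = 10.1%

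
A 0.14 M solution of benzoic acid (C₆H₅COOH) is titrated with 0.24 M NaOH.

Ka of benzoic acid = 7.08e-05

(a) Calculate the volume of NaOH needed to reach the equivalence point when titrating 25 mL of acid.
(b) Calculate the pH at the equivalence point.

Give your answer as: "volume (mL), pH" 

moles acid = 0.14 × 25/1000 = 0.0035 mol; V_base = moles/0.24 × 1000 = 14.6 mL. At equivalence only the conjugate base is present: [A⁻] = 0.0035/0.040 = 8.8421e-02 M. Kb = Kw/Ka = 1.41e-10; [OH⁻] = √(Kb × [A⁻]) = 3.5340e-06; pOH = 5.45; pH = 14 - pOH = 8.55.

V = 14.6 mL, pH = 8.55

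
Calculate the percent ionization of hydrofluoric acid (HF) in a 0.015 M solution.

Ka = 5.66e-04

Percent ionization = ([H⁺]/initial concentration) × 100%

Using Ka equilibrium: x² + Ka×x - Ka×C = 0. Solving: [H⁺] = 2.6445e-03. Percent = (2.6445e-03/0.015) × 100

Percent ionization = 17.6%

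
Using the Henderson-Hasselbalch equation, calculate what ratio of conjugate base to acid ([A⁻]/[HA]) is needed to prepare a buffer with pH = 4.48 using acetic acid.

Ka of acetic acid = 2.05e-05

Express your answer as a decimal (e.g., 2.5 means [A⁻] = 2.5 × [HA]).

pKa = -log(2.05e-05) = 4.6882. pH = pKa + log([A⁻]/[HA]), so log([A⁻]/[HA]) = pH − pKa = 4.48 − 4.6882 = -0.2082. [A⁻]/[HA] = 10^(-0.2082) = 0.619

[A⁻]/[HA] = 0.619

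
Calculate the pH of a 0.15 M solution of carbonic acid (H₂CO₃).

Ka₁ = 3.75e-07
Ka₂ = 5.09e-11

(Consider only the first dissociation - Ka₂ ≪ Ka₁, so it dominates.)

First dissociation dominates. From Ka₁ = [H⁺][HA⁻]/[H₂A], x² + Ka₁·x − Ka₁·C = 0 with C = 0.15 M and Ka₁ = 3.75e-07. Solving: [H⁺] = (−Ka₁ + √(Ka₁² + 4·Ka₁·C)) / 2 = 2.3698e-04 M. pH = -log(2.3698e-04) = 3.63.

pH = 3.63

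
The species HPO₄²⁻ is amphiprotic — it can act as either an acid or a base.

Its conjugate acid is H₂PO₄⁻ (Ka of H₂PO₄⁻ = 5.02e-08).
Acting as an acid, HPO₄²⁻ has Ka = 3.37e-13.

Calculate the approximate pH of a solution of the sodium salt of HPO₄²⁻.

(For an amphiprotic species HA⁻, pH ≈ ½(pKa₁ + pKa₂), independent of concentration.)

pKa₁ = -log(5.02e-08) = 7.30; pKa₂ = -log(3.37e-13) = 12.47. For an amphiprotic species, pH ≈ ½(pKa₁ + pKa₂) = ½(7.30 + 12.47) = 9.89.

pH = 9.89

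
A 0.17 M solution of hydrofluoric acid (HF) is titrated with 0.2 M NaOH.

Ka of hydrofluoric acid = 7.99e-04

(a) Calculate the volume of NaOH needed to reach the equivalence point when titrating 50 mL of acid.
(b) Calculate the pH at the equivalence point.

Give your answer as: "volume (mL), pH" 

moles acid = 0.17 × 50/1000 = 0.0085 mol; V_base = moles/0.2 × 1000 = 42.5 mL. At equivalence only the conjugate base is present: [A⁻] = 0.0085/0.092 = 9.1892e-02 M. Kb = Kw/Ka = 1.25e-11; [OH⁻] = √(Kb × [A⁻]) = 1.0724e-06; pOH = 5.97; pH = 14 - pOH = 8.03.

V = 42.5 mL, pH = 8.03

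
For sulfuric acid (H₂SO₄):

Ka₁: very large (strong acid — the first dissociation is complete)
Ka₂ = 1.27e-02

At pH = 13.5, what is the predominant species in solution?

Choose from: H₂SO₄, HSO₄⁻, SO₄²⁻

The first dissociation is complete, so H₂SO₄ itself is never the predominant species in water; pKa₂ = -log(1.27e-02) = 1.90. For a polyprotic acid the predominant species crosses at each pKa: below pKa_n the protonated form dominates, above it the deprotonated form does. At pH = 13.5, the predominant species is SO₄²⁻.

SO₄²⁻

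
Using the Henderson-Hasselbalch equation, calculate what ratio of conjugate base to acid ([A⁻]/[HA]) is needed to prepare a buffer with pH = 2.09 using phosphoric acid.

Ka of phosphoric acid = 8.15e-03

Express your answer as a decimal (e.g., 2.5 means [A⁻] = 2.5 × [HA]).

pKa = -log(8.15e-03) = 2.0888. pH = pKa + log([A⁻]/[HA]), so log([A⁻]/[HA]) = pH − pKa = 2.09 − 2.0888 = 0.0012. [A⁻]/[HA] = 10^(0.0012) = 1.00

[A⁻]/[HA] = 1.00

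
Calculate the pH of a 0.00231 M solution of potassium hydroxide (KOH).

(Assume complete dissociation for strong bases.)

[OH⁻] = 0.00231 M for strong base. pOH = -log[OH⁻] = 2.64, pH = 14 - pOH

pH = 11.36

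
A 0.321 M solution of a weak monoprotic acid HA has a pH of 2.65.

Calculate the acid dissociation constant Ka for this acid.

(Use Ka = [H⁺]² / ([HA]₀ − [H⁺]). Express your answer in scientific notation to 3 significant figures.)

[H⁺] = 10^(−pH) = 10^(−2.65) = 2.239e-03 M. For HA ⇌ H⁺ + A⁻, Ka = [H⁺][A⁻]/[HA] = [H⁺]² / ([HA]₀ − [H⁺]) = (2.239e-03)² / (0.321 − 2.239e-03) = 1.57e-05.

K_a = 1.57e-05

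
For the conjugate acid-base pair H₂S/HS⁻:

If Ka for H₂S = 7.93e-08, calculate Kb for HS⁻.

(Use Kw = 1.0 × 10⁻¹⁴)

For a conjugate pair Ka × Kb = Kw, so Kb = Kw/Ka = 1.0 × 10⁻¹⁴ / 7.93e-08 = 1.26e-07.

K_b = 1.26e-07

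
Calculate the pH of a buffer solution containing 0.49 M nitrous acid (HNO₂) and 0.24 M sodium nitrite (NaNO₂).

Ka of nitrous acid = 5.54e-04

pKa = -log(5.54e-04) = 3.26. pH = pKa + log([A⁻]/[HA]) = 3.26 + log(0.24/0.49)

pH = 2.95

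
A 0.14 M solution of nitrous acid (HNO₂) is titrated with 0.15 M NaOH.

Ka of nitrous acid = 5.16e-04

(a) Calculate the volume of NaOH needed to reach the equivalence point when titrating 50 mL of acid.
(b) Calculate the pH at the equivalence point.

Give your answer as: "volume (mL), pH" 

moles acid = 0.14 × 50/1000 = 0.007 mol; V_base = moles/0.15 × 1000 = 46.7 mL. At equivalence only the conjugate base is present: [A⁻] = 0.007/0.097 = 7.2414e-02 M. Kb = Kw/Ka = 1.94e-11; [OH⁻] = √(Kb × [A⁻]) = 1.1846e-06; pOH = 5.93; pH = 14 - pOH = 8.07.

V = 46.7 mL, pH = 8.07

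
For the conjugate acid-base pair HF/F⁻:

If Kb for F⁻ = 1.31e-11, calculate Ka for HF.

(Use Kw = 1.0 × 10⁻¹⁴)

For a conjugate pair Ka × Kb = Kw, so Ka = Kw/Kb = 1.0 × 10⁻¹⁴ / 1.31e-11 = 7.63e-04.

K_a = 7.63e-04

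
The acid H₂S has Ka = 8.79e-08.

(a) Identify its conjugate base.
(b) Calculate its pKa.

(a) The conjugate base is formed by removing one H⁺ from H₂S, giving HS⁻. (b) pKa = -log(Ka) = -log(8.79e-08) = 7.06.

Conjugate base: HS⁻; pK_a = 7.06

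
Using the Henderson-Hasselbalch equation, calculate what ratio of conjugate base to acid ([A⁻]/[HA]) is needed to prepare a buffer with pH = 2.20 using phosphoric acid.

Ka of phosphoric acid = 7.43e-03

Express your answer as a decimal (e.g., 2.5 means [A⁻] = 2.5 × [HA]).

pKa = -log(7.43e-03) = 2.1290. pH = pKa + log([A⁻]/[HA]), so log([A⁻]/[HA]) = pH − pKa = 2.20 − 2.1290 = 0.0710. [A⁻]/[HA] = 10^(0.0710) = 1.18

[A⁻]/[HA] = 1.18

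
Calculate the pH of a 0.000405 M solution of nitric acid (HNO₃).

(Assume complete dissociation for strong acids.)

[H⁺] = 0.000405 M for strong acid. pH = -log[H⁺] = -log(0.000405)

pH = 3.39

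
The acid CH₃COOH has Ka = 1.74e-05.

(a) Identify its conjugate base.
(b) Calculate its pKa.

(a) The conjugate base is formed by removing one H⁺ from CH₃COOH, giving CH₃COO⁻. (b) pKa = -log(Ka) = -log(1.74e-05) = 4.76.

Conjugate base: CH₃COO⁻; pK_a = 4.76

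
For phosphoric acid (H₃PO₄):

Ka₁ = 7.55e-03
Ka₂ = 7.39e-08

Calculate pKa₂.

pKa₂ = -log(Ka₂) = -log(7.39e-08) = 7.13.

pK_{a2} = 7.13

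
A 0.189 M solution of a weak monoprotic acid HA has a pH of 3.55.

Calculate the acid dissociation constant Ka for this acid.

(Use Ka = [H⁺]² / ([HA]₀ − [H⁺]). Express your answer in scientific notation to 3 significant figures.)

[H⁺] = 10^(−pH) = 10^(−3.55) = 2.818e-04 M. For HA ⇌ H⁺ + A⁻, Ka = [H⁺][A⁻]/[HA] = [H⁺]² / ([HA]₀ − [H⁺]) = (2.818e-04)² / (0.189 − 2.818e-04) = 4.21e-07.

K_a = 4.21e-07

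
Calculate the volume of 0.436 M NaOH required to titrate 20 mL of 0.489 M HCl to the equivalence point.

At equivalence: moles acid = moles base. moles HCl = 0.489 × 20/1000 = 0.00978 mol. V_base = moles / 0.436 × 1000 = 22.4 mL.

V_{base} = 22.4 mL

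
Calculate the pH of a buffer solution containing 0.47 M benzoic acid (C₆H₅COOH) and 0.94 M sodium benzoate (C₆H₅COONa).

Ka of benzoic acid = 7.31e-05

pKa = -log(7.31e-05) = 4.14. pH = pKa + log([A⁻]/[HA]) = 4.14 + log(0.94/0.47)

pH = 4.44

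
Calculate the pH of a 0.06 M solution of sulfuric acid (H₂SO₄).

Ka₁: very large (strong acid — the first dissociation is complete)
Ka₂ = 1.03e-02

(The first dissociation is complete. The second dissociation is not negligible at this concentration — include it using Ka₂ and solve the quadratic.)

First dissociation is complete: [H⁺]₀ = [HSO₄⁻]₀ = C = 0.06 M. Second dissociation HSO₄⁻ ⇌ H⁺ + SO₄²⁻: let x = [SO₄²⁻]. Ka₂ = (C + x)·x / (C − x) = 1.03e-02 → x² + (C + Ka₂)·x − Ka₂·C = 0 → x² + 0.07030·x − 6.180e-04 = 0. x = (−0.07030 + √(0.07030² + 4 × 6.180e-04)) / 2 = 7.9026e-03 M. [H⁺] = C + x = 0.06 + 7.9026e-03 = 6.7903e-02 M. pH = -log(6.7903e-02) = 1.17.

pH = 1.17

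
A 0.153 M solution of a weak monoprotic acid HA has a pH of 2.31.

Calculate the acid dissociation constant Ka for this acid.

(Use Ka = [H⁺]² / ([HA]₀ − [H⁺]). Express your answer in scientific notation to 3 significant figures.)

[H⁺] = 10^(−pH) = 10^(−2.31) = 4.898e-03 M. For HA ⇌ H⁺ + A⁻, Ka = [H⁺][A⁻]/[HA] = [H⁺]² / ([HA]₀ − [H⁺]) = (4.898e-03)² / (0.153 − 4.898e-03) = 1.62e-04.

K_a = 1.62e-04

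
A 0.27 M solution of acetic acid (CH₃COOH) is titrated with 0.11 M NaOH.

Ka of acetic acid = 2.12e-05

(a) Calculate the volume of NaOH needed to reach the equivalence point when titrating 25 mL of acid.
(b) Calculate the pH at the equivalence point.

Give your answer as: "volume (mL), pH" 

moles acid = 0.27 × 25/1000 = 0.00675 mol; V_base = moles/0.11 × 1000 = 61.4 mL. At equivalence only the conjugate base is present: [A⁻] = 0.00675/0.086 = 7.8158e-02 M. Kb = Kw/Ka = 4.72e-10; [OH⁻] = √(Kb × [A⁻]) = 6.0718e-06; pOH = 5.22; pH = 14 - pOH = 8.78.

V = 61.4 mL, pH = 8.78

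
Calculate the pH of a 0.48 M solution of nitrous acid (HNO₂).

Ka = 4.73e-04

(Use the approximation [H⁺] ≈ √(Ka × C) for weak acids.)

[H⁺] = √(Ka × C) = √(4.73e-04 × 0.48) = 1.5068e-02. pH = -log(1.5068e-02)

pH = 1.82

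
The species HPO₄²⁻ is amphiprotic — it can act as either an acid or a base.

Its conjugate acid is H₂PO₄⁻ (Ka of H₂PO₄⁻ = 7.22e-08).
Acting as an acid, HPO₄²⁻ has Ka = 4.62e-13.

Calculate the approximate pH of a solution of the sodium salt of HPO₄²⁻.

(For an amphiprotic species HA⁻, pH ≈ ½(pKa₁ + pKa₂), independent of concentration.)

pKa₁ = -log(7.22e-08) = 7.14; pKa₂ = -log(4.62e-13) = 12.34. For an amphiprotic species, pH ≈ ½(pKa₁ + pKa₂) = ½(7.14 + 12.34) = 9.74.

pH = 9.74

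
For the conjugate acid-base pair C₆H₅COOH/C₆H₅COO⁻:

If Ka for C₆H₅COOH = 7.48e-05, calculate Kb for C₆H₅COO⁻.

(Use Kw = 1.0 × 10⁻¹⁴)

For a conjugate pair Ka × Kb = Kw, so Kb = Kw/Ka = 1.0 × 10⁻¹⁴ / 7.48e-05 = 1.34e-10.

K_b = 1.34e-10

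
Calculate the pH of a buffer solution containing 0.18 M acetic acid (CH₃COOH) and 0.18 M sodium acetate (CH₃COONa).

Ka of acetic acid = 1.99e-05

pKa = -log(1.99e-05) = 4.70. pH = pKa + log([A⁻]/[HA]) = 4.70 + log(0.18/0.18)

pH = 4.70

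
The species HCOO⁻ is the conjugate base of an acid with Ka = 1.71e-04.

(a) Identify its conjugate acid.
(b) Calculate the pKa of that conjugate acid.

(a) The conjugate acid is formed by adding one H⁺ to HCOO⁻, giving HCOOH. (b) pKa = -log(Ka) = -log(1.71e-04) = 3.77.

Conjugate acid: HCOOH; pK_a = 3.77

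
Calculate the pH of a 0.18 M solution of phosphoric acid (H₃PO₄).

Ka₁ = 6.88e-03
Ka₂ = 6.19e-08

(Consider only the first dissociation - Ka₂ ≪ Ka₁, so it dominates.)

First dissociation dominates. From Ka₁ = [H⁺][HA⁻]/[H₂A], x² + Ka₁·x − Ka₁·C = 0 with C = 0.18 M and Ka₁ = 6.88e-03. Solving: [H⁺] = (−Ka₁ + √(Ka₁² + 4·Ka₁·C)) / 2 = 3.1919e-02 M. pH = -log(3.1919e-02) = 1.50.

pH = 1.50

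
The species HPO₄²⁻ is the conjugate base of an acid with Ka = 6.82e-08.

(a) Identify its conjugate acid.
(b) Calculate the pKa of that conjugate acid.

(a) The conjugate acid is formed by adding one H⁺ to HPO₄²⁻, giving H₂PO₄⁻. (b) pKa = -log(Ka) = -log(6.82e-08) = 7.17.

Conjugate acid: H₂PO₄⁻; pK_a = 7.17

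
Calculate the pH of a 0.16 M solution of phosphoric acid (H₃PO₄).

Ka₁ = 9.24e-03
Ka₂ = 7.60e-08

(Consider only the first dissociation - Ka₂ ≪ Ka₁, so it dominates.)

First dissociation dominates. From Ka₁ = [H⁺][HA⁻]/[H₂A], x² + Ka₁·x − Ka₁·C = 0 with C = 0.16 M and Ka₁ = 9.24e-03. Solving: [H⁺] = (−Ka₁ + √(Ka₁² + 4·Ka₁·C)) / 2 = 3.4107e-02 M. pH = -log(3.4107e-02) = 1.47.

pH = 1.47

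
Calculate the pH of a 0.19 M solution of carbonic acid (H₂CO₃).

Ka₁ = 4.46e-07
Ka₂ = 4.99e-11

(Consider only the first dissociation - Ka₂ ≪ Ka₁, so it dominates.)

First dissociation dominates. From Ka₁ = [H⁺][HA⁻]/[H₂A], x² + Ka₁·x − Ka₁·C = 0 with C = 0.19 M and Ka₁ = 4.46e-07. Solving: [H⁺] = (−Ka₁ + √(Ka₁² + 4·Ka₁·C)) / 2 = 2.9088e-04 M. pH = -log(2.9088e-04) = 3.54.

pH = 3.54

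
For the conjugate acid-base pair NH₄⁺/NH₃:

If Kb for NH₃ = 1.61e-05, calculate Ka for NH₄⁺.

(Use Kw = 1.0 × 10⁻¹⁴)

For a conjugate pair Ka × Kb = Kw, so Ka = Kw/Kb = 1.0 × 10⁻¹⁴ / 1.61e-05 = 6.21e-10.

K_a = 6.21e-10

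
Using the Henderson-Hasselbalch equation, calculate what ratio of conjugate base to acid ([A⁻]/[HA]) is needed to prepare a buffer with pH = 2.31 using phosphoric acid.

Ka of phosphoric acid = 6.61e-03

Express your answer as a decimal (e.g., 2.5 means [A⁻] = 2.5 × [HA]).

pKa = -log(6.61e-03) = 2.1798. pH = pKa + log([A⁻]/[HA]), so log([A⁻]/[HA]) = pH − pKa = 2.31 − 2.1798 = 0.1302. [A⁻]/[HA] = 10^(0.1302) = 1.35

[A⁻]/[HA] = 1.35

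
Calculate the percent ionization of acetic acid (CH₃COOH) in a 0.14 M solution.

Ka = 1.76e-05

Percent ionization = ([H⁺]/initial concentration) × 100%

Using Ka equilibrium: x² + Ka×x - Ka×C = 0. Solving: [H⁺] = 1.5609e-03. Percent = (1.5609e-03/0.14) × 100

Percent ionization = 1.11%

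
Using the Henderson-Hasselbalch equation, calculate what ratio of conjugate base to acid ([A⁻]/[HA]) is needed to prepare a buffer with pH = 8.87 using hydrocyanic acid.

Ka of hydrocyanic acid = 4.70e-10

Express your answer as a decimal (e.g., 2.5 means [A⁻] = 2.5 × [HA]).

pKa = -log(4.70e-10) = 9.3279. pH = pKa + log([A⁻]/[HA]), so log([A⁻]/[HA]) = pH − pKa = 8.87 − 9.3279 = -0.4579. [A⁻]/[HA] = 10^(-0.4579) = 0.348

[A⁻]/[HA] = 0.348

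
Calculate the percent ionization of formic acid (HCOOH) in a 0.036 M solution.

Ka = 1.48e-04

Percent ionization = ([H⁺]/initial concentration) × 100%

Using Ka equilibrium: x² + Ka×x - Ka×C = 0. Solving: [H⁺] = 2.2354e-03. Percent = (2.2354e-03/0.036) × 100

Percent ionization = 6.21%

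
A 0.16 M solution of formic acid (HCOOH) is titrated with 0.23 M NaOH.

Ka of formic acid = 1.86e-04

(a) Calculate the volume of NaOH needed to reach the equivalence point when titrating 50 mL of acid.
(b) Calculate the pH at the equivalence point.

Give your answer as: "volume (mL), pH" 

moles acid = 0.16 × 50/1000 = 0.008 mol; V_base = moles/0.23 × 1000 = 34.8 mL. At equivalence only the conjugate base is present: [A⁻] = 0.008/0.085 = 9.4359e-02 M. Kb = Kw/Ka = 5.38e-11; [OH⁻] = √(Kb × [A⁻]) = 2.2523e-06; pOH = 5.65; pH = 14 - pOH = 8.35.

V = 34.8 mL, pH = 8.35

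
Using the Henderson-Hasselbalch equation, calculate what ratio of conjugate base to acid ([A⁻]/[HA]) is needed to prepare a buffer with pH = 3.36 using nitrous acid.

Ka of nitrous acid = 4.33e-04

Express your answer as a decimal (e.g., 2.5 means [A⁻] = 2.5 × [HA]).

pKa = -log(4.33e-04) = 3.3635. pH = pKa + log([A⁻]/[HA]), so log([A⁻]/[HA]) = pH − pKa = 3.36 − 3.3635 = -0.0035. [A⁻]/[HA] = 10^(-0.0035) = 0.992

[A⁻]/[HA] = 0.992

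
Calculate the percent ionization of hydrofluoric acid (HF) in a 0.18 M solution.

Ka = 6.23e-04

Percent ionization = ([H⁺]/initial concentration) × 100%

Using Ka equilibrium: x² + Ka×x - Ka×C = 0. Solving: [H⁺] = 1.0283e-02. Percent = (1.0283e-02/0.18) × 100

Percent ionization = 5.71%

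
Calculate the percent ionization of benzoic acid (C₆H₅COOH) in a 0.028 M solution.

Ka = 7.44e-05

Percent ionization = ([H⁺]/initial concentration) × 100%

Using Ka equilibrium: x² + Ka×x - Ka×C = 0. Solving: [H⁺] = 1.4066e-03. Percent = (1.4066e-03/0.028) × 100

Percent ionization = 5.02%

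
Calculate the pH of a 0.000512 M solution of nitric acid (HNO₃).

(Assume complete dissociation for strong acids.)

[H⁺] = 0.000512 M for strong acid. pH = -log[H⁺] = -log(0.000512)

pH = 3.29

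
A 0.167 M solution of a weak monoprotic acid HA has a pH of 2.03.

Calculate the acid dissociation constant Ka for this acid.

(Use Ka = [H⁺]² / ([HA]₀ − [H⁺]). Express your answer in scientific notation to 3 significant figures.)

[H⁺] = 10^(−pH) = 10^(−2.03) = 9.333e-03 M. For HA ⇌ H⁺ + A⁻, Ka = [H⁺][A⁻]/[HA] = [H⁺]² / ([HA]₀ − [H⁺]) = (9.333e-03)² / (0.167 − 9.333e-03) = 5.52e-04.

K_a = 5.52e-04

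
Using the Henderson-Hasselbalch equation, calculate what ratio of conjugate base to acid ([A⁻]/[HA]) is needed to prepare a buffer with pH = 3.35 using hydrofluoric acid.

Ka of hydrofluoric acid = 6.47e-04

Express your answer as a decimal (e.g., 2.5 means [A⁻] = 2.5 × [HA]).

pKa = -log(6.47e-04) = 3.1891. pH = pKa + log([A⁻]/[HA]), so log([A⁻]/[HA]) = pH − pKa = 3.35 − 3.1891 = 0.1609. [A⁻]/[HA] = 10^(0.1609) = 1.45

[A⁻]/[HA] = 1.45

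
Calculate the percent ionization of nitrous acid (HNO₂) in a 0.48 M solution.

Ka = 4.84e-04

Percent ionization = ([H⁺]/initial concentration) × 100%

Using Ka equilibrium: x² + Ka×x - Ka×C = 0. Solving: [H⁺] = 1.5002e-02. Percent = (1.5002e-02/0.48) × 100

Percent ionization = 3.13%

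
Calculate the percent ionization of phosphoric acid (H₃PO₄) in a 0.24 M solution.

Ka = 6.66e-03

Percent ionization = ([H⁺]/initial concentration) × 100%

Using Ka equilibrium: x² + Ka×x - Ka×C = 0. Solving: [H⁺] = 3.6788e-02. Percent = (3.6788e-02/0.24) × 100

Percent ionization = 15.3%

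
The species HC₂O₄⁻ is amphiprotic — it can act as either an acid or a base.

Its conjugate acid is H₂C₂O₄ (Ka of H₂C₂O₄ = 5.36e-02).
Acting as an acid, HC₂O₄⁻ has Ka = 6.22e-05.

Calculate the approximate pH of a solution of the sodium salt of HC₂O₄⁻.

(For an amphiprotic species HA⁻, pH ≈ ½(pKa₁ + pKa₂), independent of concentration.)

pKa₁ = -log(5.36e-02) = 1.27; pKa₂ = -log(6.22e-05) = 4.21. For an amphiprotic species, pH ≈ ½(pKa₁ + pKa₂) = ½(1.27 + 4.21) = 2.74.

pH = 2.74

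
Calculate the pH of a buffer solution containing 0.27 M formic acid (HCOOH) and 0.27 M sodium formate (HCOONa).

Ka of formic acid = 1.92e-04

pKa = -log(1.92e-04) = 3.72. pH = pKa + log([A⁻]/[HA]) = 3.72 + log(0.27/0.27)

pH = 3.72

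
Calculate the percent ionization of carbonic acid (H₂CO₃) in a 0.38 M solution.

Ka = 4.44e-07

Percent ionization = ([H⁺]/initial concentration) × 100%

Using Ka equilibrium: x² + Ka×x - Ka×C = 0. Solving: [H⁺] = 4.1053e-04. Percent = (4.1053e-04/0.38) × 100

Percent ionization = 0.108%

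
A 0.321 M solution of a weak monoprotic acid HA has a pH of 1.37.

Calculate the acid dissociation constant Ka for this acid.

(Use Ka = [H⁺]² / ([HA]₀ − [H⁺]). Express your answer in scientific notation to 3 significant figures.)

[H⁺] = 10^(−pH) = 10^(−1.37) = 4.266e-02 M. For HA ⇌ H⁺ + A⁻, Ka = [H⁺][A⁻]/[HA] = [H⁺]² / ([HA]₀ − [H⁺]) = (4.266e-02)² / (0.321 − 4.266e-02) = 6.54e-03.

K_a = 6.54e-03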